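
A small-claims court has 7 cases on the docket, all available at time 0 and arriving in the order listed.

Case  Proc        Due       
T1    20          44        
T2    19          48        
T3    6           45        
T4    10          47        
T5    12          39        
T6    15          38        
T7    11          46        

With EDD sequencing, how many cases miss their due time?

EDD (increasing due date): T6 T5 T1 T3 T7 T4 T2.
T6: 0→15, due 38, tardiness 0
T5: 15→27, due 39, tardiness 0
T1: 27→47, due 44, tardiness 3
T3: 47→53, due 45, tardiness 8
T7: 53→64, due 46, tardiness 18
T4: 64→74, due 47, tardiness 27
T2: 74→93, due 48, tardiness 45
Late cases: 5.

5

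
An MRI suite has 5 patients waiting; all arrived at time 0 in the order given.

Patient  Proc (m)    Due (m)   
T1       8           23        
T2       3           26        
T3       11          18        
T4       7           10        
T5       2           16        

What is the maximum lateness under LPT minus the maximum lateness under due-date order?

11

LPT (decreasing processing time): T3 T1 T4 T2 T5.
T3: 0→11, due 18, lateness -7
T1: 11→19, due 23, lateness -4
T4: 19→26, due 10, lateness 16
T2: 26→29, due 26, lateness 3
T5: 29→31, due 16, lateness 15
Maximum = 16.
EDD (increasing due date): T4 T5 T3 T1 T2.
T4: 0→7, due 10, lateness -3
T5: 7→9, due 16, lateness -7
T3: 9→20, due 18, lateness 2
T1: 20→28, due 23, lateness 5
T2: 28→31, due 26, lateness 5
Maximum = 5.
Difference = 16 − 5 = 11.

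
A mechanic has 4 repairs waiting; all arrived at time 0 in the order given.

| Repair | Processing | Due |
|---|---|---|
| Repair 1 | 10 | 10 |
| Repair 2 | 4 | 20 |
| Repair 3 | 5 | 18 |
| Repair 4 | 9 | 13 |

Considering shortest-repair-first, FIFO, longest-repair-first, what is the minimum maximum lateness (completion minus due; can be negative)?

SPT (increasing processing time): Repair 2 Repair 3 Repair 4 Repair 1.
Repair 2: 0→4, due 20, lateness -16
Repair 3: 4→9, due 18, lateness -9
Repair 4: 9→18, due 13, lateness 5
Repair 1: 18→28, due 10, lateness 18
Maximum = 18.
FIFO (arrival order): Repair 1 Repair 2 Repair 3 Repair 4.
Repair 1: 0→10, due 10, lateness 0
Repair 2: 10→14, due 20, lateness -6
Repair 3: 14→19, due 18, lateness 1
Repair 4: 19→28, due 13, lateness 15
Maximum = 15.
LPT (decreasing processing time): Repair 1 Repair 4 Repair 3 Repair 2.
Repair 1: 0→10, due 10, lateness 0
Repair 4: 10→19, due 13, lateness 6
Repair 3: 19→24, due 18, lateness 6
Repair 2: 24→28, due 20, lateness 8
Maximum = 8.
SPT 18, FIFO 15, LPT 8 → minimum 8.

8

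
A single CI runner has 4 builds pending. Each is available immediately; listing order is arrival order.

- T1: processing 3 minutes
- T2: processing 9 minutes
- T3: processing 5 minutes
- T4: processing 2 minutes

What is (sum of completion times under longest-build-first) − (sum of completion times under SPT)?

LPT (decreasing processing time): T2 T3 T1 T4.
T2: 0→9
T3: 9→14
T1: 14→17
T4: 17→19
Sum = 9+14+17+19 = 59.
SPT (increasing processing time): T4 T1 T3 T2.
T4: 0→2
T1: 2→5
T3: 5→10
T2: 10→19
Sum = 2+5+10+19 = 36.
Difference = 59 − 36 = 23.

23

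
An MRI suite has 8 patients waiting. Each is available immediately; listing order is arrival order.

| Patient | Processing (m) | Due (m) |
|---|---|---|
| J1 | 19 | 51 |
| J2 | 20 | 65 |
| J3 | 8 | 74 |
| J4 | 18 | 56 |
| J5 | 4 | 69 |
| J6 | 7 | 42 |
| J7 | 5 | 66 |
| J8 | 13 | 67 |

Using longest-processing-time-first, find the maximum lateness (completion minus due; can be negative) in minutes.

LPT (decreasing processing time): J2 J1 J4 J8 J3 J6 J7 J5.
J2: 0→20, due 65, lateness -45
J1: 20→39, due 51, lateness -12
J4: 39→57, due 56, lateness 1
J8: 57→70, due 67, lateness 3
J3: 70→78, due 74, lateness 4
J6: 78→85, due 42, lateness 43
J7: 85→90, due 66, lateness 24
J5: 90→94, due 69, lateness 25
Maximum = 43.

43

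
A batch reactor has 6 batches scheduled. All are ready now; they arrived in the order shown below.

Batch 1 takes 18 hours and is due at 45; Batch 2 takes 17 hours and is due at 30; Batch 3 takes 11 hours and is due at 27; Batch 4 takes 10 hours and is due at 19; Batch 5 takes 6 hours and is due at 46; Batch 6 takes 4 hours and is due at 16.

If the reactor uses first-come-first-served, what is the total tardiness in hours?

FIFO (arrival order): Batch 1 Batch 2 Batch 3 Batch 4 Batch 5 Batch 6.
Batch 1: 0→18, due 45, tardiness 0
Batch 2: 18→35, due 30, tardiness 5
Batch 3: 35→46, due 27, tardiness 19
Batch 4: 46→56, due 19, tardiness 37
Batch 5: 56→62, due 46, tardiness 16
Batch 6: 62→66, due 16, tardiness 50
Sum = 0+5+19+37+16+50 = 127.

127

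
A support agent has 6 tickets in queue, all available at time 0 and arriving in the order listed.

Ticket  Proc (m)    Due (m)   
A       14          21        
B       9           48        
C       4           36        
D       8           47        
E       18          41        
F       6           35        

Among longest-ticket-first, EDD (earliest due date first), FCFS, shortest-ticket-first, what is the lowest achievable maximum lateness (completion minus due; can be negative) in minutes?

LPT (decreasing processing time): E A B D F C.
E: 0→18, due 41, lateness -23
A: 18→32, due 21, lateness 11
B: 32→41, due 48, lateness -7
D: 41→49, due 47, lateness 2
F: 49→55, due 35, lateness 20
C: 55→59, due 36, lateness 23
Maximum = 23.
EDD (increasing due date): A F C E D B.
A: 0→14, due 21, lateness -7
F: 14→20, due 35, lateness -15
C: 20→24, due 36, lateness -12
E: 24→42, due 41, lateness 1
D: 42→50, due 47, lateness 3
B: 50→59, due 48, lateness 11
Maximum = 11.
FIFO (arrival order): A B C D E F.
A: 0→14, due 21, lateness -7
B: 14→23, due 48, lateness -25
C: 23→27, due 36, lateness -9
D: 27→35, due 47, lateness -12
E: 35→53, due 41, lateness 12
F: 53→59, due 35, lateness 24
Maximum = 24.
SPT (increasing processing time): C F D B A E.
C: 0→4, due 36, lateness -32
F: 4→10, due 35, lateness -25
D: 10→18, due 47, lateness -29
B: 18→27, due 48, lateness -21
A: 27→41, due 21, lateness 20
E: 41→59, due 41, lateness 18
Maximum = 20.
LPT 23, EDD 11, FIFO 24, SPT 20 → minimum 11.

11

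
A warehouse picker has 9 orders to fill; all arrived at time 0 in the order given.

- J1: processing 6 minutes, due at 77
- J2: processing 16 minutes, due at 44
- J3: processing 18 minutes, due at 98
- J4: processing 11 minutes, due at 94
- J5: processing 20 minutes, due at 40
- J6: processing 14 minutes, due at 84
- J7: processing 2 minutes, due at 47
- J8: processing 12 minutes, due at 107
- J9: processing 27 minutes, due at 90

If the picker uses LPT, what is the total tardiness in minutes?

LPT (decreasing processing time): J9 J5 J3 J2 J6 J8 J4 J1 J7.
J9: 0→27, due 90, tardiness 0
J5: 27→47, due 40, tardiness 7
J3: 47→65, due 98, tardiness 0
J2: 65→81, due 44, tardiness 37
J6: 81→95, due 84, tardiness 11
J8: 95→107, due 107, tardiness 0
J4: 107→118, due 94, tardiness 24
J1: 118→124, due 77, tardiness 47
J7: 124→126, due 47, tardiness 79
Sum = 0+7+0+37+11+0+24+47+79 = 205.

205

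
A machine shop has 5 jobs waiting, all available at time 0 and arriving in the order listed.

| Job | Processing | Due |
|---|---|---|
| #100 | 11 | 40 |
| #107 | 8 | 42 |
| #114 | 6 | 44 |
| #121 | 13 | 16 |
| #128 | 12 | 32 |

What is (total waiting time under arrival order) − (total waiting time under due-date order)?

-25

FIFO (arrival order): #100 #107 #114 #121 #128.
#100: waits 0, runs 0→11
#107: waits 11, runs 11→19
#114: waits 19, runs 19→25
#121: waits 25, runs 25→38
#128: waits 38, runs 38→50
Sum = 0+11+19+25+38 = 93.
EDD (increasing due date): #121 #128 #100 #107 #114.
#121: waits 0, runs 0→13
#128: waits 13, runs 13→25
#100: waits 25, runs 25→36
#107: waits 36, runs 36→44
#114: waits 44, runs 44→50
Sum = 0+13+25+36+44 = 118.
Difference = 93 − 118 = -25.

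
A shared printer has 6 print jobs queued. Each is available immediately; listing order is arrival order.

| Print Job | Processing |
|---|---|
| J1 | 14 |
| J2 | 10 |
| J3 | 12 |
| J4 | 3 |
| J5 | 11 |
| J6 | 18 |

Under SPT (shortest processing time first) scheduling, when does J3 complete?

SPT (increasing processing time): J4 J2 J5 J3 J1 J6.
J4: 0→3
J2: 3→13
J5: 13→24
J3: 24→36

36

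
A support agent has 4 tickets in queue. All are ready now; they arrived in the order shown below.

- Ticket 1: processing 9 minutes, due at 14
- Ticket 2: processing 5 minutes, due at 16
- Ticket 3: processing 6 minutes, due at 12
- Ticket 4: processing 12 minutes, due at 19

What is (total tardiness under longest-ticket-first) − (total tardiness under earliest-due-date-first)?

20

LPT (decreasing processing time): Ticket 4 Ticket 1 Ticket 3 Ticket 2.
Ticket 4: 0→12, due 19, tardiness 0
Ticket 1: 12→21, due 14, tardiness 7
Ticket 3: 21→27, due 12, tardiness 15
Ticket 2: 27→32, due 16, tardiness 16
Sum = 0+7+15+16 = 38.
EDD (increasing due date): Ticket 3 Ticket 1 Ticket 2 Ticket 4.
Ticket 3: 0→6, due 12, tardiness 0
Ticket 1: 6→15, due 14, tardiness 1
Ticket 2: 15→20, due 16, tardiness 4
Ticket 4: 20→32, due 19, tardiness 13
Sum = 0+1+4+13 = 18.
Difference = 38 − 18 = 20.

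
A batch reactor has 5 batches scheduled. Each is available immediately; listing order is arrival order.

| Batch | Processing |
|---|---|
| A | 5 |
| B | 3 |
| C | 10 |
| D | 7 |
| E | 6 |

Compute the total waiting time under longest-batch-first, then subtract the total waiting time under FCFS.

22

LPT (decreasing processing time): C D E A B.
C: waits 0, runs 0→10
D: waits 10, runs 10→17
E: waits 17, runs 17→23
A: waits 23, runs 23→28
B: waits 28, runs 28→31
Sum = 0+10+17+23+28 = 78.
FIFO (arrival order): A B C D E.
A: waits 0, runs 0→5
B: waits 5, runs 5→8
C: waits 8, runs 8→18
D: waits 18, runs 18→25
E: waits 25, runs 25→31
Sum = 0+5+8+18+25 = 56.
Difference = 78 − 56 = 22.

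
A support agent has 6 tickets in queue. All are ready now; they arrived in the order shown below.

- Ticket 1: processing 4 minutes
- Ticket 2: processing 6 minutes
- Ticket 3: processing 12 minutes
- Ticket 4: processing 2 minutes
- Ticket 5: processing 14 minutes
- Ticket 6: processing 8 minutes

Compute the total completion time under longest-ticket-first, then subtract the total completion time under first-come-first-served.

60

LPT (decreasing processing time): Ticket 5 Ticket 3 Ticket 6 Ticket 2 Ticket 1 Ticket 4.
Ticket 5: 0→14
Ticket 3: 14→26
Ticket 6: 26→34
Ticket 2: 34→40
Ticket 1: 40→44
Ticket 4: 44→46
Sum = 14+26+34+40+44+46 = 204.
FIFO (arrival order): Ticket 1 Ticket 2 Ticket 3 Ticket 4 Ticket 5 Ticket 6.
Ticket 1: 0→4
Ticket 2: 4→10
Ticket 3: 10→22
Ticket 4: 22→24
Ticket 5: 24→38
Ticket 6: 38→46
Sum = 4+10+22+24+38+46 = 144.
Difference = 204 − 144 = 60.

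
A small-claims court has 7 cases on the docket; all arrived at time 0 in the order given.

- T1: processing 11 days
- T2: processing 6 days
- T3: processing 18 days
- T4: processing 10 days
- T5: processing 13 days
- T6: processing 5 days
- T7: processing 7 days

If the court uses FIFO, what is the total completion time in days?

FIFO (arrival order): T1 T2 T3 T4 T5 T6 T7.
T1: 0→11
T2: 11→17
T3: 17→35
T4: 35→45
T5: 45→58
T6: 58→63
T7: 63→70
Sum = 11+17+35+45+58+63+70 = 299.

299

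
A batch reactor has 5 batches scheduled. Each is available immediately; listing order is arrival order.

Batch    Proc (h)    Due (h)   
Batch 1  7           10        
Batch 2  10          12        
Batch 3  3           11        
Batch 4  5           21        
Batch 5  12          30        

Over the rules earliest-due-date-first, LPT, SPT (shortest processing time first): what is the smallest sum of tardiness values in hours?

19

EDD (increasing due date): Batch 1 Batch 3 Batch 2 Batch 4 Batch 5.
Batch 1: 0→7, due 10, tardiness 0
Batch 3: 7→10, due 11, tardiness 0
Batch 2: 10→20, due 12, tardiness 8
Batch 4: 20→25, due 21, tardiness 4
Batch 5: 25→37, due 30, tardiness 7
Sum = 0+0+8+4+7 = 19.
LPT (decreasing processing time): Batch 5 Batch 2 Batch 1 Batch 4 Batch 3.
Batch 5: 0→12, due 30, tardiness 0
Batch 2: 12→22, due 12, tardiness 10
Batch 1: 22→29, due 10, tardiness 19
Batch 4: 29→34, due 21, tardiness 13
Batch 3: 34→37, due 11, tardiness 26
Sum = 0+10+19+13+26 = 68.
SPT (increasing processing time): Batch 3 Batch 4 Batch 1 Batch 2 Batch 5.
Batch 3: 0→3, due 11, tardiness 0
Batch 4: 3→8, due 21, tardiness 0
Batch 1: 8→15, due 10, tardiness 5
Batch 2: 15→25, due 12, tardiness 13
Batch 5: 25→37, due 30, tardiness 7
Sum = 0+0+5+13+7 = 25.
EDD 19, LPT 68, SPT 25 → minimum 19.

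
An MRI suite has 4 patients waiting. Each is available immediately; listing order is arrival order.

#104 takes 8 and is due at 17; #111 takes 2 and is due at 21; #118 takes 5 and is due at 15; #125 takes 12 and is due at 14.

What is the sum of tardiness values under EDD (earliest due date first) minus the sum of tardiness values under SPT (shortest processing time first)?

3

EDD (increasing due date): #125 #118 #104 #111.
#125: 0→12, due 14, tardiness 0
#118: 12→17, due 15, tardiness 2
#104: 17→25, due 17, tardiness 8
#111: 25→27, due 21, tardiness 6
Sum = 0+2+8+6 = 16.
SPT (increasing processing time): #111 #118 #104 #125.
#111: 0→2, due 21, tardiness 0
#118: 2→7, due 15, tardiness 0
#104: 7→15, due 17, tardiness 0
#125: 15→27, due 14, tardiness 13
Sum = 0+0+0+13 = 13.
Difference = 16 − 13 = 3.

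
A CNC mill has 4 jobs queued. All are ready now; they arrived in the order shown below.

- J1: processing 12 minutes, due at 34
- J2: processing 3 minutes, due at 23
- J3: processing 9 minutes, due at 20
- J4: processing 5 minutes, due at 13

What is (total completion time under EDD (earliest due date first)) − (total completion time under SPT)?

EDD (increasing due date): J4 J3 J2 J1.
J4: 0→5
J3: 5→14
J2: 14→17
J1: 17→29
Sum = 5+14+17+29 = 65.
SPT (increasing processing time): J2 J4 J3 J1.
J2: 0→3
J4: 3→8
J3: 8→17
J1: 17→29
Sum = 3+8+17+29 = 57.
Difference = 65 − 57 = 8.

8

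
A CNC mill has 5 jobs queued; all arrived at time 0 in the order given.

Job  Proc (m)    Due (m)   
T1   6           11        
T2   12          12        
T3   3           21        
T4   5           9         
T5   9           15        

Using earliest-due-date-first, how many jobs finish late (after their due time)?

EDD (increasing due date): T4 T1 T2 T5 T3.
T4: 0→5, due 9, tardiness 0
T1: 5→11, due 11, tardiness 0
T2: 11→23, due 12, tardiness 11
T5: 23→32, due 15, tardiness 17
T3: 32→35, due 21, tardiness 14
Late jobs: 3.

3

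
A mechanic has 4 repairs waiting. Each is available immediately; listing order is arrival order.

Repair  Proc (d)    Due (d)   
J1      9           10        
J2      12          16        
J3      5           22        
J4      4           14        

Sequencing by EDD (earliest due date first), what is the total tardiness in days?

17

EDD (increasing due date): J1 J4 J2 J3.
J1: 0→9, due 10, tardiness 0
J4: 9→13, due 14, tardiness 0
J2: 13→25, due 16, tardiness 9
J3: 25→30, due 22, tardiness 8
Sum = 0+0+9+8 = 17.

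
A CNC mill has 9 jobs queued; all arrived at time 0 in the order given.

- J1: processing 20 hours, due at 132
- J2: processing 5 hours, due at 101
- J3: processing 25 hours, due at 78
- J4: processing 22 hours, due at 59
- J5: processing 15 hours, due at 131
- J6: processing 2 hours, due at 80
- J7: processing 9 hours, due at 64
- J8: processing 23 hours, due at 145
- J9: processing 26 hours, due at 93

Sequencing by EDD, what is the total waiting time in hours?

568

EDD (increasing due date): J4 J7 J3 J6 J9 J2 J5 J1 J8.
J4: waits 0, runs 0→22
J7: waits 22, runs 22→31
J3: waits 31, runs 31→56
J6: waits 56, runs 56→58
J9: waits 58, runs 58→84
J2: waits 84, runs 84→89
J5: waits 89, runs 89→104
J1: waits 104, runs 104→124
J8: waits 124, runs 124→147
Sum = 0+22+31+56+58+84+89+104+124 = 568.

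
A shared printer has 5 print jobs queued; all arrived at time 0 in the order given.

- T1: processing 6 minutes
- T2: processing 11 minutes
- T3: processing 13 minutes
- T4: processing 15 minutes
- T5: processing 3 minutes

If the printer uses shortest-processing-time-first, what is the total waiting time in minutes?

SPT (increasing processing time): T5 T1 T2 T3 T4.
T5: waits 0, runs 0→3
T1: waits 3, runs 3→9
T2: waits 9, runs 9→20
T3: waits 20, runs 20→33
T4: waits 33, runs 33→48
Sum = 0+3+9+20+33 = 65.

65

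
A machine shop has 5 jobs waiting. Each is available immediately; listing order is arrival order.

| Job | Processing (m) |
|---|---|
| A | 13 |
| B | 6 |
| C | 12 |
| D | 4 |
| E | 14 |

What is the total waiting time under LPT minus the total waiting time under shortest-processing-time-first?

LPT (decreasing processing time): E A C B D.
E: waits 0, runs 0→14
A: waits 14, runs 14→27
C: waits 27, runs 27→39
B: waits 39, runs 39→45
D: waits 45, runs 45→49
Sum = 0+14+27+39+45 = 125.
SPT (increasing processing time): D B C A E.
D: waits 0, runs 0→4
B: waits 4, runs 4→10
C: waits 10, runs 10→22
A: waits 22, runs 22→35
E: waits 35, runs 35→49
Sum = 0+4+10+22+35 = 71.
Difference = 125 − 71 = 54.

54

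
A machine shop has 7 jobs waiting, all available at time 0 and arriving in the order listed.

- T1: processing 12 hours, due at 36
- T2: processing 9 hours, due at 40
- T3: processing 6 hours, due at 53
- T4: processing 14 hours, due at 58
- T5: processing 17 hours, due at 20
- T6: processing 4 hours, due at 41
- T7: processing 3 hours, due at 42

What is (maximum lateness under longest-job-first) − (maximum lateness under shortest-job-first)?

LPT (decreasing processing time): T5 T4 T1 T2 T3 T6 T7.
T5: 0→17, due 20, lateness -3
T4: 17→31, due 58, lateness -27
T1: 31→43, due 36, lateness 7
T2: 43→52, due 40, lateness 12
T3: 52→58, due 53, lateness 5
T6: 58→62, due 41, lateness 21
T7: 62→65, due 42, lateness 23
Maximum = 23.
SPT (increasing processing time): T7 T6 T3 T2 T1 T4 T5.
T7: 0→3, due 42, lateness -39
T6: 3→7, due 41, lateness -34
T3: 7→13, due 53, lateness -40
T2: 13→22, due 40, lateness -18
T1: 22→34, due 36, lateness -2
T4: 34→48, due 58, lateness -10
T5: 48→65, due 20, lateness 45
Maximum = 45.
Difference = 23 − 45 = -22.

-22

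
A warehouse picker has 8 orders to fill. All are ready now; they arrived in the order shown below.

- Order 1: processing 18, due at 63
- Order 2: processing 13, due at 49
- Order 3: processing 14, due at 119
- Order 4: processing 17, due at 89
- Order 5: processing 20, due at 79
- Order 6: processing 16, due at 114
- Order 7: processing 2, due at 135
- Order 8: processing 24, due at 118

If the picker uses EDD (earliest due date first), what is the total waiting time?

477

EDD (increasing due date): Order 2 Order 1 Order 5 Order 4 Order 6 Order 8 Order 3 Order 7.
Order 2: waits 0, runs 0→13
Order 1: waits 13, runs 13→31
Order 5: waits 31, runs 31→51
Order 4: waits 51, runs 51→68
Order 6: waits 68, runs 68→84
Order 8: waits 84, runs 84→108
Order 3: waits 108, runs 108→122
Order 7: waits 122, runs 122→124
Sum = 0+13+31+51+68+84+108+122 = 477.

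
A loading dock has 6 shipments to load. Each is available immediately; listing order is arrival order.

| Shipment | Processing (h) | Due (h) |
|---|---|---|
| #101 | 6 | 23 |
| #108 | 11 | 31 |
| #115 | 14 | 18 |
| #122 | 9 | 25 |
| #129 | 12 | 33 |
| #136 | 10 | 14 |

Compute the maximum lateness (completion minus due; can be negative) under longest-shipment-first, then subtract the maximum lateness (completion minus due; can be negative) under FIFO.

LPT (decreasing processing time): #115 #129 #108 #136 #122 #101.
#115: 0→14, due 18, lateness -4
#129: 14→26, due 33, lateness -7
#108: 26→37, due 31, lateness 6
#136: 37→47, due 14, lateness 33
#122: 47→56, due 25, lateness 31
#101: 56→62, due 23, lateness 39
Maximum = 39.
FIFO (arrival order): #101 #108 #115 #122 #129 #136.
#101: 0→6, due 23, lateness -17
#108: 6→17, due 31, lateness -14
#115: 17→31, due 18, lateness 13
#122: 31→40, due 25, lateness 15
#129: 40→52, due 33, lateness 19
#136: 52→62, due 14, lateness 48
Maximum = 48.
Difference = 39 − 48 = -9.

-9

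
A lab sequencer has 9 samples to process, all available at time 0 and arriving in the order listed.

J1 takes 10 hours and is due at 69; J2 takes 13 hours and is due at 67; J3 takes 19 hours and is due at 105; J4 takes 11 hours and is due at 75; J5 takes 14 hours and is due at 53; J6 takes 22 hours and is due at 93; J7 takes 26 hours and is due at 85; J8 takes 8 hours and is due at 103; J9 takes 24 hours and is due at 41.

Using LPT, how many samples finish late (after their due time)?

LPT (decreasing processing time): J7 J9 J6 J3 J5 J2 J4 J1 J8.
J7: 0→26, due 85, tardiness 0
J9: 26→50, due 41, tardiness 9
J6: 50→72, due 93, tardiness 0
J3: 72→91, due 105, tardiness 0
J5: 91→105, due 53, tardiness 52
J2: 105→118, due 67, tardiness 51
J4: 118→129, due 75, tardiness 54
J1: 129→139, due 69, tardiness 70
J8: 139→147, due 103, tardiness 44
Late samples: 6.

6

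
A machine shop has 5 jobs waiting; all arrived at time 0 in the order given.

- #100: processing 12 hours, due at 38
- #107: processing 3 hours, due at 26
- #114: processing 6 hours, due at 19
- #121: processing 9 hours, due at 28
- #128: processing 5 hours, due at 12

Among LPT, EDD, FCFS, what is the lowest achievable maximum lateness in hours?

LPT (decreasing processing time): #100 #121 #114 #128 #107.
#100: 0→12, due 38, lateness -26
#121: 12→21, due 28, lateness -7
#114: 21→27, due 19, lateness 8
#128: 27→32, due 12, lateness 20
#107: 32→35, due 26, lateness 9
Maximum = 20.
EDD (increasing due date): #128 #114 #107 #121 #100.
#128: 0→5, due 12, lateness -7
#114: 5→11, due 19, lateness -8
#107: 11→14, due 26, lateness -12
#121: 14→23, due 28, lateness -5
#100: 23→35, due 38, lateness -3
Maximum = -3.
FIFO (arrival order): #100 #107 #114 #121 #128.
#100: 0→12, due 38, lateness -26
#107: 12→15, due 26, lateness -11
#114: 15→21, due 19, lateness 2
#121: 21→30, due 28, lateness 2
#128: 30→35, due 12, lateness 23
Maximum = 23.
LPT 20, EDD -3, FIFO 23 → minimum -3.

-3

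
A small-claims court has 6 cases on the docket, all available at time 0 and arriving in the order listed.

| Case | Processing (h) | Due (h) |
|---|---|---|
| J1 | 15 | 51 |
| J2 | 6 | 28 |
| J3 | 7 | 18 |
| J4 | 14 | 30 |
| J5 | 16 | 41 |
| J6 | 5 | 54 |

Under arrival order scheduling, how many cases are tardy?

FIFO (arrival order): J1 J2 J3 J4 J5 J6.
J1: 0→15, due 51, tardiness 0
J2: 15→21, due 28, tardiness 0
J3: 21→28, due 18, tardiness 10
J4: 28→42, due 30, tardiness 12
J5: 42→58, due 41, tardiness 17
J6: 58→63, due 54, tardiness 9
Late cases: 4.

4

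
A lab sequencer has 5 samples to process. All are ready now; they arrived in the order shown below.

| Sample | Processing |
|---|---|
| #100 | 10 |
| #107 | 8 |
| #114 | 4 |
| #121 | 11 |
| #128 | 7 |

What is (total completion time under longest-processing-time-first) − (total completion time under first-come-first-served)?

LPT (decreasing processing time): #121 #100 #107 #128 #114.
#121: 0→11
#100: 11→21
#107: 21→29
#128: 29→36
#114: 36→40
Sum = 11+21+29+36+40 = 137.
FIFO (arrival order): #100 #107 #114 #121 #128.
#100: 0→10
#107: 10→18
#114: 18→22
#121: 22→33
#128: 33→40
Sum = 10+18+22+33+40 = 123.
Difference = 137 − 123 = 14.

14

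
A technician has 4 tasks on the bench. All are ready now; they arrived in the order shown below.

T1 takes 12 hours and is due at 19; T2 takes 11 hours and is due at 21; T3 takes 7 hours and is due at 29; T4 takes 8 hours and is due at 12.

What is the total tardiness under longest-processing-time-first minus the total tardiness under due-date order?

10

LPT (decreasing processing time): T1 T2 T4 T3.
T1: 0→12, due 19, tardiness 0
T2: 12→23, due 21, tardiness 2
T4: 23→31, due 12, tardiness 19
T3: 31→38, due 29, tardiness 9
Sum = 0+2+19+9 = 30.
EDD (increasing due date): T4 T1 T2 T3.
T4: 0→8, due 12, tardiness 0
T1: 8→20, due 19, tardiness 1
T2: 20→31, due 21, tardiness 10
T3: 31→38, due 29, tardiness 9
Sum = 0+1+10+9 = 20.
Difference = 30 − 20 = 10.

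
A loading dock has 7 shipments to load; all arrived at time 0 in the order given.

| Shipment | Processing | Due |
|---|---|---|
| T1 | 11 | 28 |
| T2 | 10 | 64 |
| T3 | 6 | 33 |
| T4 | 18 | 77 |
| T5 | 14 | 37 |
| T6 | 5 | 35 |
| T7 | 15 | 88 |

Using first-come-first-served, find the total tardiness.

51

FIFO (arrival order): T1 T2 T3 T4 T5 T6 T7.
T1: 0→11, due 28, tardiness 0
T2: 11→21, due 64, tardiness 0
T3: 21→27, due 33, tardiness 0
T4: 27→45, due 77, tardiness 0
T5: 45→59, due 37, tardiness 22
T6: 59→64, due 35, tardiness 29
T7: 64→79, due 88, tardiness 0
Sum = 0+0+0+0+22+29+0 = 51.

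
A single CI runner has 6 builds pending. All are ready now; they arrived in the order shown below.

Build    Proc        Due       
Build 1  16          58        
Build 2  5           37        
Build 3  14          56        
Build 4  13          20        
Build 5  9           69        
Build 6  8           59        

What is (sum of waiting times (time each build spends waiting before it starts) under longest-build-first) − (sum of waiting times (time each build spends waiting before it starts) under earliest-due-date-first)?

34

LPT (decreasing processing time): Build 1 Build 3 Build 4 Build 5 Build 6 Build 2.
Build 1: waits 0, runs 0→16
Build 3: waits 16, runs 16→30
Build 4: waits 30, runs 30→43
Build 5: waits 43, runs 43→52
Build 6: waits 52, runs 52→60
Build 2: waits 60, runs 60→65
Sum = 0+16+30+43+52+60 = 201.
EDD (increasing due date): Build 4 Build 2 Build 3 Build 1 Build 6 Build 5.
Build 4: waits 0, runs 0→13
Build 2: waits 13, runs 13→18
Build 3: waits 18, runs 18→32
Build 1: waits 32, runs 32→48
Build 6: waits 48, runs 48→56
Build 5: waits 56, runs 56→65
Sum = 0+13+18+32+48+56 = 167.
Difference = 201 − 167 = 34.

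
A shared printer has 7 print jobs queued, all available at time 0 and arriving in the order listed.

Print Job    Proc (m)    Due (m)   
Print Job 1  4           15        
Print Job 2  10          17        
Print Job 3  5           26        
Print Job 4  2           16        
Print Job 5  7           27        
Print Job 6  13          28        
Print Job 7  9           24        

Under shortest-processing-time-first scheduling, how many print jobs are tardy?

3

SPT (increasing processing time): Print Job 4 Print Job 1 Print Job 3 Print Job 5 Print Job 7 Print Job 2 Print Job 6.
Print Job 4: 0→2, due 16, tardiness 0
Print Job 1: 2→6, due 15, tardiness 0
Print Job 3: 6→11, due 26, tardiness 0
Print Job 5: 11→18, due 27, tardiness 0
Print Job 7: 18→27, due 24, tardiness 3
Print Job 2: 27→37, due 17, tardiness 20
Print Job 6: 37→50, due 28, tardiness 22
Late print jobs: 3.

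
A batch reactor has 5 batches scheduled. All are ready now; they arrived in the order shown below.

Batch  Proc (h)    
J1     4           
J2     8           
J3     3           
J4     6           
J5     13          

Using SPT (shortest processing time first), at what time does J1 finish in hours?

7

SPT (increasing processing time): J3 J1 J4 J2 J5.
J3: 0→3
J1: 3→7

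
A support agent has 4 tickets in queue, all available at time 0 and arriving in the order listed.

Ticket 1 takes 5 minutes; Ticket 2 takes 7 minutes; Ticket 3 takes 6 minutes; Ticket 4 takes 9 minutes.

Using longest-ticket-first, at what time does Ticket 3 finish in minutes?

22

LPT (decreasing processing time): Ticket 4 Ticket 2 Ticket 3 Ticket 1.
Ticket 4: 0→9
Ticket 2: 9→16
Ticket 3: 16→22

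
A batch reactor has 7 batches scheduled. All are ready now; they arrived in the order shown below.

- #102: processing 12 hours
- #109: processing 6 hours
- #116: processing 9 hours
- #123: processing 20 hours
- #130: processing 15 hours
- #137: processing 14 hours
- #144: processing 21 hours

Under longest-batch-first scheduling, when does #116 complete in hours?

91

LPT (decreasing processing time): #144 #123 #130 #137 #102 #116 #109.
#144: 0→21
#123: 21→41
#130: 41→56
#137: 56→70
#102: 70→82
#116: 82→91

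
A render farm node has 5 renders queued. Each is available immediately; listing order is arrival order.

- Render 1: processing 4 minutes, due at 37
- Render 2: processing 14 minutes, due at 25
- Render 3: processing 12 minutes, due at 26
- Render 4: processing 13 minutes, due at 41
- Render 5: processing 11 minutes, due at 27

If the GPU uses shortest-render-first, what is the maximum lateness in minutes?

SPT (increasing processing time): Render 1 Render 5 Render 3 Render 4 Render 2.
Render 1: 0→4, due 37, lateness -33
Render 5: 4→15, due 27, lateness -12
Render 3: 15→27, due 26, lateness 1
Render 4: 27→40, due 41, lateness -1
Render 2: 40→54, due 25, lateness 29
Maximum = 29.

29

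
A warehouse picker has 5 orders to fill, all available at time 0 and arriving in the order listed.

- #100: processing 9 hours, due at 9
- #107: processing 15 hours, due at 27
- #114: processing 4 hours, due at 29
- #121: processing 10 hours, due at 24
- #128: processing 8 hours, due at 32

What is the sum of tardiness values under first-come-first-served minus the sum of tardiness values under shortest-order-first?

-10

FIFO (arrival order): #100 #107 #114 #121 #128.
#100: 0→9, due 9, tardiness 0
#107: 9→24, due 27, tardiness 0
#114: 24→28, due 29, tardiness 0
#121: 28→38, due 24, tardiness 14
#128: 38→46, due 32, tardiness 14
Sum = 0+0+0+14+14 = 28.
SPT (increasing processing time): #114 #128 #100 #121 #107.
#114: 0→4, due 29, tardiness 0
#128: 4→12, due 32, tardiness 0
#100: 12→21, due 9, tardiness 12
#121: 21→31, due 24, tardiness 7
#107: 31→46, due 27, tardiness 19
Sum = 0+0+12+7+19 = 38.
Difference = 28 − 38 = -10.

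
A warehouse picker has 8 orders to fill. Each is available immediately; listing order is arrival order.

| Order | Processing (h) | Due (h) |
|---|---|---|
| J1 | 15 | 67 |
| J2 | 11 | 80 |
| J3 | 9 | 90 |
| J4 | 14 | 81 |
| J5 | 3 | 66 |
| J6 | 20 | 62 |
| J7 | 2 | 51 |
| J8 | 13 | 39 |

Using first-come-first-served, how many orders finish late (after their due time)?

3

FIFO (arrival order): J1 J2 J3 J4 J5 J6 J7 J8.
J1: 0→15, due 67, tardiness 0
J2: 15→26, due 80, tardiness 0
J3: 26→35, due 90, tardiness 0
J4: 35→49, due 81, tardiness 0
J5: 49→52, due 66, tardiness 0
J6: 52→72, due 62, tardiness 10
J7: 72→74, due 51, tardiness 23
J8: 74→87, due 39, tardiness 48
Late orders: 3.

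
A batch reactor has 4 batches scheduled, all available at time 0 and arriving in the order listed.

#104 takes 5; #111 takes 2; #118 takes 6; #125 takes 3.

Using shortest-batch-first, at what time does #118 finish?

SPT (increasing processing time): #111 #125 #104 #118.
#111: 0→2
#125: 2→5
#104: 5→10
#118: 10→16

16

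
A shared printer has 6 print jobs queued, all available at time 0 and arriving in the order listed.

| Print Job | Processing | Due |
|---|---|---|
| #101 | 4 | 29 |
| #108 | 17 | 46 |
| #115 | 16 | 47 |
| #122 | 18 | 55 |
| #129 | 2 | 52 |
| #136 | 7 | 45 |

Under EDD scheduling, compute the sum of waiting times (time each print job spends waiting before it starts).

133

EDD (increasing due date): #101 #136 #108 #115 #129 #122.
#101: waits 0, runs 0→4
#136: waits 4, runs 4→11
#108: waits 11, runs 11→28
#115: waits 28, runs 28→44
#129: waits 44, runs 44→46
#122: waits 46, runs 46→64
Sum = 0+4+11+28+44+46 = 133.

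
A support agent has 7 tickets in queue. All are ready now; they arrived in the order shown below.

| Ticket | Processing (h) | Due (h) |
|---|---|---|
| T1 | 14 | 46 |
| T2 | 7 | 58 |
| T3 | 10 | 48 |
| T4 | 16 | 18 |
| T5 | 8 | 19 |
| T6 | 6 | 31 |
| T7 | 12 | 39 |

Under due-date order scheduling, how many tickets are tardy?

5

EDD (increasing due date): T4 T5 T6 T7 T1 T3 T2.
T4: 0→16, due 18, tardiness 0
T5: 16→24, due 19, tardiness 5
T6: 24→30, due 31, tardiness 0
T7: 30→42, due 39, tardiness 3
T1: 42→56, due 46, tardiness 10
T3: 56→66, due 48, tardiness 18
T2: 66→73, due 58, tardiness 15
Late tickets: 5.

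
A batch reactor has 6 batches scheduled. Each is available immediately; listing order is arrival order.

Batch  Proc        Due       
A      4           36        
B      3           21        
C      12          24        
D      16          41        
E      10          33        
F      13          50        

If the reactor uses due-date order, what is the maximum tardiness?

EDD (increasing due date): B C E A D F.
B: 0→3, due 21, tardiness 0
C: 3→15, due 24, tardiness 0
E: 15→25, due 33, tardiness 0
A: 25→29, due 36, tardiness 0
D: 29→45, due 41, tardiness 4
F: 45→58, due 50, tardiness 8
Maximum = 8.

8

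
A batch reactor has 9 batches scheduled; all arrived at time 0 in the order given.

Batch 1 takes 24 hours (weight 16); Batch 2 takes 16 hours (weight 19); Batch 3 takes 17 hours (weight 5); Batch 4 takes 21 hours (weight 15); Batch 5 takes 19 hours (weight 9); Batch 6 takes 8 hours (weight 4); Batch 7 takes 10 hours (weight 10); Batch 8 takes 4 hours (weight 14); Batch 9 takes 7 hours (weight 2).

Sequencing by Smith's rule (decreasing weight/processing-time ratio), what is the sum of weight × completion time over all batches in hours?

4798

WSPT (decreasing weight/processing-time ratio): Batch 8 Batch 2 Batch 7 Batch 4 Batch 1 Batch 6 Batch 5 Batch 3 Batch 9.
Batch 8: finishes 4, weight 14, w·C = 56
Batch 2: finishes 20, weight 19, w·C = 380
Batch 7: finishes 30, weight 10, w·C = 300
Batch 4: finishes 51, weight 15, w·C = 765
Batch 1: finishes 75, weight 16, w·C = 1200
Batch 6: finishes 83, weight 4, w·C = 332
Batch 5: finishes 102, weight 9, w·C = 918
Batch 3: finishes 119, weight 5, w·C = 595
Batch 9: finishes 126, weight 2, w·C = 252
Sum = 56+380+300+765+1200+332+918+595+252 = 4798.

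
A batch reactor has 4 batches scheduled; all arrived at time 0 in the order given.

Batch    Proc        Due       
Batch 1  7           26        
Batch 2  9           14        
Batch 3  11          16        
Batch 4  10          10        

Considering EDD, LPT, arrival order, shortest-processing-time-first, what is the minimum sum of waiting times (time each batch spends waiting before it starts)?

49

EDD (increasing due date): Batch 4 Batch 2 Batch 3 Batch 1.
Batch 4: waits 0, runs 0→10
Batch 2: waits 10, runs 10→19
Batch 3: waits 19, runs 19→30
Batch 1: waits 30, runs 30→37
Sum = 0+10+19+30 = 59.
LPT (decreasing processing time): Batch 3 Batch 4 Batch 2 Batch 1.
Batch 3: waits 0, runs 0→11
Batch 4: waits 11, runs 11→21
Batch 2: waits 21, runs 21→30
Batch 1: waits 30, runs 30→37
Sum = 0+11+21+30 = 62.
FIFO (arrival order): Batch 1 Batch 2 Batch 3 Batch 4.
Batch 1: waits 0, runs 0→7
Batch 2: waits 7, runs 7→16
Batch 3: waits 16, runs 16→27
Batch 4: waits 27, runs 27→37
Sum = 0+7+16+27 = 50.
SPT (increasing processing time): Batch 1 Batch 2 Batch 4 Batch 3.
Batch 1: waits 0, runs 0→7
Batch 2: waits 7, runs 7→16
Batch 4: waits 16, runs 16→26
Batch 3: waits 26, runs 26→37
Sum = 0+7+16+26 = 49.
EDD 59, LPT 62, FIFO 50, SPT 49 → minimum 49.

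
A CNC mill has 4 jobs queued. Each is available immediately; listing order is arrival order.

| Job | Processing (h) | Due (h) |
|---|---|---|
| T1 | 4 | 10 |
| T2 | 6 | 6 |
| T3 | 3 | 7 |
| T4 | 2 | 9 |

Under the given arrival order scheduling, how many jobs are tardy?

3

FIFO (arrival order): T1 T2 T3 T4.
T1: 0→4, due 10, tardiness 0
T2: 4→10, due 6, tardiness 4
T3: 10→13, due 7, tardiness 6
T4: 13→15, due 9, tardiness 6
Late jobs: 3.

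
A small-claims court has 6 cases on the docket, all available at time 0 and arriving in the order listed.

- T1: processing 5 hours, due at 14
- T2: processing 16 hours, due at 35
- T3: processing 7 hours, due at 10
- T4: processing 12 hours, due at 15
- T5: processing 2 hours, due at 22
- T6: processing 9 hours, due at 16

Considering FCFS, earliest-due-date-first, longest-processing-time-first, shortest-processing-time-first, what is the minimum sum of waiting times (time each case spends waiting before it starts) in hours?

81

FIFO (arrival order): T1 T2 T3 T4 T5 T6.
T1: waits 0, runs 0→5
T2: waits 5, runs 5→21
T3: waits 21, runs 21→28
T4: waits 28, runs 28→40
T5: waits 40, runs 40→42
T6: waits 42, runs 42→51
Sum = 0+5+21+28+40+42 = 136.
EDD (increasing due date): T3 T1 T4 T6 T5 T2.
T3: waits 0, runs 0→7
T1: waits 7, runs 7→12
T4: waits 12, runs 12→24
T6: waits 24, runs 24→33
T5: waits 33, runs 33→35
T2: waits 35, runs 35→51
Sum = 0+7+12+24+33+35 = 111.
LPT (decreasing processing time): T2 T4 T6 T3 T1 T5.
T2: waits 0, runs 0→16
T4: waits 16, runs 16→28
T6: waits 28, runs 28→37
T3: waits 37, runs 37→44
T1: waits 44, runs 44→49
T5: waits 49, runs 49→51
Sum = 0+16+28+37+44+49 = 174.
SPT (increasing processing time): T5 T1 T3 T6 T4 T2.
T5: waits 0, runs 0→2
T1: waits 2, runs 2→7
T3: waits 7, runs 7→14
T6: waits 14, runs 14→23
T4: waits 23, runs 23→35
T2: waits 35, runs 35→51
Sum = 0+2+7+14+23+35 = 81.
FIFO 136, EDD 111, LPT 174, SPT 81 → minimum 81.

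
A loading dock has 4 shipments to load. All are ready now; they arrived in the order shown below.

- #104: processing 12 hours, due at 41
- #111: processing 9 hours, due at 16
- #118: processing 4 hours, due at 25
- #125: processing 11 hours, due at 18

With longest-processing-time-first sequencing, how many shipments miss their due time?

LPT (decreasing processing time): #104 #125 #111 #118.
#104: 0→12, due 41, tardiness 0
#125: 12→23, due 18, tardiness 5
#111: 23→32, due 16, tardiness 16
#118: 32→36, due 25, tardiness 11
Late shipments: 3.

3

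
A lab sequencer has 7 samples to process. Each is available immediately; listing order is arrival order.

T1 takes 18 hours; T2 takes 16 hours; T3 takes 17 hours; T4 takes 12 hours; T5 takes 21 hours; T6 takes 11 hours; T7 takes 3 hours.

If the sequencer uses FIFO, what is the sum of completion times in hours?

443

FIFO (arrival order): T1 T2 T3 T4 T5 T6 T7.
T1: 0→18
T2: 18→34
T3: 34→51
T4: 51→63
T5: 63→84
T6: 84→95
T7: 95→98
Sum = 18+34+51+63+84+95+98 = 443.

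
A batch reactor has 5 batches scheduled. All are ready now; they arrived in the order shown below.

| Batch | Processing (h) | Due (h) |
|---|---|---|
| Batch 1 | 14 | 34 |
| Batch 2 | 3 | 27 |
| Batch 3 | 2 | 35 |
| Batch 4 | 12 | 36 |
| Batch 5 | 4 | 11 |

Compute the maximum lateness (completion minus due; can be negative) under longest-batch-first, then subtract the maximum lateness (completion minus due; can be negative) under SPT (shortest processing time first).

LPT (decreasing processing time): Batch 1 Batch 4 Batch 5 Batch 2 Batch 3.
Batch 1: 0→14, due 34, lateness -20
Batch 4: 14→26, due 36, lateness -10
Batch 5: 26→30, due 11, lateness 19
Batch 2: 30→33, due 27, lateness 6
Batch 3: 33→35, due 35, lateness 0
Maximum = 19.
SPT (increasing processing time): Batch 3 Batch 2 Batch 5 Batch 4 Batch 1.
Batch 3: 0→2, due 35, lateness -33
Batch 2: 2→5, due 27, lateness -22
Batch 5: 5→9, due 11, lateness -2
Batch 4: 9→21, due 36, lateness -15
Batch 1: 21→35, due 34, lateness 1
Maximum = 1.
Difference = 19 − 1 = 18.

18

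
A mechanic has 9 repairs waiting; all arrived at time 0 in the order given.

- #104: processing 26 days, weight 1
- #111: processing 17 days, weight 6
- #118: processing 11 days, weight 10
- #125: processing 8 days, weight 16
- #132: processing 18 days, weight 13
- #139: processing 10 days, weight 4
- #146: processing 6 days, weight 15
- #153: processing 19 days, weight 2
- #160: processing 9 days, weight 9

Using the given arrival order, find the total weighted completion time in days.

FIFO (arrival order): #104 #111 #118 #125 #132 #139 #146 #153 #160.
#104: finishes 26, weight 1, w·C = 26
#111: finishes 43, weight 6, w·C = 258
#118: finishes 54, weight 10, w·C = 540
#125: finishes 62, weight 16, w·C = 992
#132: finishes 80, weight 13, w·C = 1040
#139: finishes 90, weight 4, w·C = 360
#146: finishes 96, weight 15, w·C = 1440
#153: finishes 115, weight 2, w·C = 230
#160: finishes 124, weight 9, w·C = 1116
Sum = 26+258+540+992+1040+360+1440+230+1116 = 6002.

6002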